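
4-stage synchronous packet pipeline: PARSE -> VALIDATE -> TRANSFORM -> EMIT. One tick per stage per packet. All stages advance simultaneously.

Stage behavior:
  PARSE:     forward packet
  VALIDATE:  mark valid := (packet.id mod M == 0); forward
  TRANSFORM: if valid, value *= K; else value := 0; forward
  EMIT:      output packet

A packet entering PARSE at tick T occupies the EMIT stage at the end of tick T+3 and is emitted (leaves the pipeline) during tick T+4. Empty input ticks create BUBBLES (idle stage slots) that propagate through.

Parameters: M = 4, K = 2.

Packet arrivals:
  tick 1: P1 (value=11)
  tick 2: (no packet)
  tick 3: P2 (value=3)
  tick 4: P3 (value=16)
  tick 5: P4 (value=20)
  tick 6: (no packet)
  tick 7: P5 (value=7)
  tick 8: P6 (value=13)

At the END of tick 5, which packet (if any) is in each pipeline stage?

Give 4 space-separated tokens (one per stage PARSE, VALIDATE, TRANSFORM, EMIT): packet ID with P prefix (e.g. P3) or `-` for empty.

Answer: P4 P3 P2 -

Derivation:
Tick 1: [PARSE:P1(v=11,ok=F), VALIDATE:-, TRANSFORM:-, EMIT:-] out:-; in:P1
Tick 2: [PARSE:-, VALIDATE:P1(v=11,ok=F), TRANSFORM:-, EMIT:-] out:-; in:-
Tick 3: [PARSE:P2(v=3,ok=F), VALIDATE:-, TRANSFORM:P1(v=0,ok=F), EMIT:-] out:-; in:P2
Tick 4: [PARSE:P3(v=16,ok=F), VALIDATE:P2(v=3,ok=F), TRANSFORM:-, EMIT:P1(v=0,ok=F)] out:-; in:P3
Tick 5: [PARSE:P4(v=20,ok=F), VALIDATE:P3(v=16,ok=F), TRANSFORM:P2(v=0,ok=F), EMIT:-] out:P1(v=0); in:P4
At end of tick 5: ['P4', 'P3', 'P2', '-']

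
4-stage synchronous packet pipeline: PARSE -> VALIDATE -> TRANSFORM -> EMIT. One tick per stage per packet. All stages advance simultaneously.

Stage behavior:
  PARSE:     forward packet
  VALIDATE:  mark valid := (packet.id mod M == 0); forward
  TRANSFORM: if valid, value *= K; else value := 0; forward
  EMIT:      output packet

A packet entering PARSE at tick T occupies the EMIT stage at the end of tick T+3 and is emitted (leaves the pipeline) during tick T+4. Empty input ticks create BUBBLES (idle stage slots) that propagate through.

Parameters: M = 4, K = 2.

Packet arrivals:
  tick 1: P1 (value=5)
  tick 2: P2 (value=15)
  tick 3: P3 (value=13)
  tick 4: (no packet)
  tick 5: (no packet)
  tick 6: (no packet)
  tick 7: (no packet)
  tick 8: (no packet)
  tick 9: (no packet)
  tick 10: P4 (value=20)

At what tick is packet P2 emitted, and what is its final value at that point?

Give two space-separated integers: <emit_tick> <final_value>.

Tick 1: [PARSE:P1(v=5,ok=F), VALIDATE:-, TRANSFORM:-, EMIT:-] out:-; in:P1
Tick 2: [PARSE:P2(v=15,ok=F), VALIDATE:P1(v=5,ok=F), TRANSFORM:-, EMIT:-] out:-; in:P2
Tick 3: [PARSE:P3(v=13,ok=F), VALIDATE:P2(v=15,ok=F), TRANSFORM:P1(v=0,ok=F), EMIT:-] out:-; in:P3
Tick 4: [PARSE:-, VALIDATE:P3(v=13,ok=F), TRANSFORM:P2(v=0,ok=F), EMIT:P1(v=0,ok=F)] out:-; in:-
Tick 5: [PARSE:-, VALIDATE:-, TRANSFORM:P3(v=0,ok=F), EMIT:P2(v=0,ok=F)] out:P1(v=0); in:-
Tick 6: [PARSE:-, VALIDATE:-, TRANSFORM:-, EMIT:P3(v=0,ok=F)] out:P2(v=0); in:-
Tick 7: [PARSE:-, VALIDATE:-, TRANSFORM:-, EMIT:-] out:P3(v=0); in:-
Tick 8: [PARSE:-, VALIDATE:-, TRANSFORM:-, EMIT:-] out:-; in:-
Tick 9: [PARSE:-, VALIDATE:-, TRANSFORM:-, EMIT:-] out:-; in:-
Tick 10: [PARSE:P4(v=20,ok=F), VALIDATE:-, TRANSFORM:-, EMIT:-] out:-; in:P4
Tick 11: [PARSE:-, VALIDATE:P4(v=20,ok=T), TRANSFORM:-, EMIT:-] out:-; in:-
Tick 12: [PARSE:-, VALIDATE:-, TRANSFORM:P4(v=40,ok=T), EMIT:-] out:-; in:-
Tick 13: [PARSE:-, VALIDATE:-, TRANSFORM:-, EMIT:P4(v=40,ok=T)] out:-; in:-
Tick 14: [PARSE:-, VALIDATE:-, TRANSFORM:-, EMIT:-] out:P4(v=40); in:-
P2: arrives tick 2, valid=False (id=2, id%4=2), emit tick 6, final value 0

Answer: 6 0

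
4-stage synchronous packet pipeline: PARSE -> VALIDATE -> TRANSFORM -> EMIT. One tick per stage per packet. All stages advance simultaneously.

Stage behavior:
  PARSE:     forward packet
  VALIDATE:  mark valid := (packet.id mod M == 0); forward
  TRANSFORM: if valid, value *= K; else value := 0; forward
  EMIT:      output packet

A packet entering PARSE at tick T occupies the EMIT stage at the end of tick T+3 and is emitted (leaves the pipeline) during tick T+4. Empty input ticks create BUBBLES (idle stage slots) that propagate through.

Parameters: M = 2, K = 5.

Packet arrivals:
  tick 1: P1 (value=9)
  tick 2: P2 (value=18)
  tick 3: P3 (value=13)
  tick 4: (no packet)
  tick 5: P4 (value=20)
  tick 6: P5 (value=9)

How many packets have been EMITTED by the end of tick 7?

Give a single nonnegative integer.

Answer: 3

Derivation:
Tick 1: [PARSE:P1(v=9,ok=F), VALIDATE:-, TRANSFORM:-, EMIT:-] out:-; in:P1
Tick 2: [PARSE:P2(v=18,ok=F), VALIDATE:P1(v=9,ok=F), TRANSFORM:-, EMIT:-] out:-; in:P2
Tick 3: [PARSE:P3(v=13,ok=F), VALIDATE:P2(v=18,ok=T), TRANSFORM:P1(v=0,ok=F), EMIT:-] out:-; in:P3
Tick 4: [PARSE:-, VALIDATE:P3(v=13,ok=F), TRANSFORM:P2(v=90,ok=T), EMIT:P1(v=0,ok=F)] out:-; in:-
Tick 5: [PARSE:P4(v=20,ok=F), VALIDATE:-, TRANSFORM:P3(v=0,ok=F), EMIT:P2(v=90,ok=T)] out:P1(v=0); in:P4
Tick 6: [PARSE:P5(v=9,ok=F), VALIDATE:P4(v=20,ok=T), TRANSFORM:-, EMIT:P3(v=0,ok=F)] out:P2(v=90); in:P5
Tick 7: [PARSE:-, VALIDATE:P5(v=9,ok=F), TRANSFORM:P4(v=100,ok=T), EMIT:-] out:P3(v=0); in:-
Emitted by tick 7: ['P1', 'P2', 'P3']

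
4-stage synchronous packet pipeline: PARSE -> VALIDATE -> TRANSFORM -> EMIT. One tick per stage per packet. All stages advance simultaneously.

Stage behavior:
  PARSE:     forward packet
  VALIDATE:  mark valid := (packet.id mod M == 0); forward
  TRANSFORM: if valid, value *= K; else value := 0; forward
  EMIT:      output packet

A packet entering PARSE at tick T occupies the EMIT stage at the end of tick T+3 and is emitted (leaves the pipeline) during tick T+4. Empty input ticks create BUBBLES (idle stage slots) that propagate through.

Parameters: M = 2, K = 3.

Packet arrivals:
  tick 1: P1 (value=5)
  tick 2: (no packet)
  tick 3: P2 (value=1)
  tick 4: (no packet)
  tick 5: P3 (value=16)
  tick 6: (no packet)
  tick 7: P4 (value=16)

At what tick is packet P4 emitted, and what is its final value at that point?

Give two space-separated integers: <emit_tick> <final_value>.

Answer: 11 48

Derivation:
Tick 1: [PARSE:P1(v=5,ok=F), VALIDATE:-, TRANSFORM:-, EMIT:-] out:-; in:P1
Tick 2: [PARSE:-, VALIDATE:P1(v=5,ok=F), TRANSFORM:-, EMIT:-] out:-; in:-
Tick 3: [PARSE:P2(v=1,ok=F), VALIDATE:-, TRANSFORM:P1(v=0,ok=F), EMIT:-] out:-; in:P2
Tick 4: [PARSE:-, VALIDATE:P2(v=1,ok=T), TRANSFORM:-, EMIT:P1(v=0,ok=F)] out:-; in:-
Tick 5: [PARSE:P3(v=16,ok=F), VALIDATE:-, TRANSFORM:P2(v=3,ok=T), EMIT:-] out:P1(v=0); in:P3
Tick 6: [PARSE:-, VALIDATE:P3(v=16,ok=F), TRANSFORM:-, EMIT:P2(v=3,ok=T)] out:-; in:-
Tick 7: [PARSE:P4(v=16,ok=F), VALIDATE:-, TRANSFORM:P3(v=0,ok=F), EMIT:-] out:P2(v=3); in:P4
Tick 8: [PARSE:-, VALIDATE:P4(v=16,ok=T), TRANSFORM:-, EMIT:P3(v=0,ok=F)] out:-; in:-
Tick 9: [PARSE:-, VALIDATE:-, TRANSFORM:P4(v=48,ok=T), EMIT:-] out:P3(v=0); in:-
Tick 10: [PARSE:-, VALIDATE:-, TRANSFORM:-, EMIT:P4(v=48,ok=T)] out:-; in:-
Tick 11: [PARSE:-, VALIDATE:-, TRANSFORM:-, EMIT:-] out:P4(v=48); in:-
P4: arrives tick 7, valid=True (id=4, id%2=0), emit tick 11, final value 48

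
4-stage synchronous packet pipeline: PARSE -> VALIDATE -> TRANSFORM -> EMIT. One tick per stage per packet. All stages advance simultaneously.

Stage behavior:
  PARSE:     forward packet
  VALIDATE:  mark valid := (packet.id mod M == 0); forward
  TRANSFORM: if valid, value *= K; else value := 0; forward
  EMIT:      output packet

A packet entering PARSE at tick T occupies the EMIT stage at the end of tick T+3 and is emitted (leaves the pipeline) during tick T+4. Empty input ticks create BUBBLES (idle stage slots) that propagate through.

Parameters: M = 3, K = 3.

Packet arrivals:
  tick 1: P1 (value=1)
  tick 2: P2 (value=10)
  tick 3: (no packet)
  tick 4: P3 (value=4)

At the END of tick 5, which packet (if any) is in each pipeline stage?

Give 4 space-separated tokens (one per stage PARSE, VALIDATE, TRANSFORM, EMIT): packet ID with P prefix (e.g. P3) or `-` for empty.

Answer: - P3 - P2

Derivation:
Tick 1: [PARSE:P1(v=1,ok=F), VALIDATE:-, TRANSFORM:-, EMIT:-] out:-; in:P1
Tick 2: [PARSE:P2(v=10,ok=F), VALIDATE:P1(v=1,ok=F), TRANSFORM:-, EMIT:-] out:-; in:P2
Tick 3: [PARSE:-, VALIDATE:P2(v=10,ok=F), TRANSFORM:P1(v=0,ok=F), EMIT:-] out:-; in:-
Tick 4: [PARSE:P3(v=4,ok=F), VALIDATE:-, TRANSFORM:P2(v=0,ok=F), EMIT:P1(v=0,ok=F)] out:-; in:P3
Tick 5: [PARSE:-, VALIDATE:P3(v=4,ok=T), TRANSFORM:-, EMIT:P2(v=0,ok=F)] out:P1(v=0); in:-
At end of tick 5: ['-', 'P3', '-', 'P2']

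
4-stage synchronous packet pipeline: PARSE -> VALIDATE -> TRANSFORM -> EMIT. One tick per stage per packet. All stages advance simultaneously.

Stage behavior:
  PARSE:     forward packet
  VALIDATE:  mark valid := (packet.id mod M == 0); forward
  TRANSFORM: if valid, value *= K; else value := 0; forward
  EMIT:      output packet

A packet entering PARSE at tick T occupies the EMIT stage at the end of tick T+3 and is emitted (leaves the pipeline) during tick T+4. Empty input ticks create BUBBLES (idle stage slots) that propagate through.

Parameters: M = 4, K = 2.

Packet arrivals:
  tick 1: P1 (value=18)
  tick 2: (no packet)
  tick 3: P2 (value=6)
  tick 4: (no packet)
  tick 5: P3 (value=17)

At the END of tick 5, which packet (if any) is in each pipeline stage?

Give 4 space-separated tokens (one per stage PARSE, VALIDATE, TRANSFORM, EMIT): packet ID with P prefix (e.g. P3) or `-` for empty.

Answer: P3 - P2 -

Derivation:
Tick 1: [PARSE:P1(v=18,ok=F), VALIDATE:-, TRANSFORM:-, EMIT:-] out:-; in:P1
Tick 2: [PARSE:-, VALIDATE:P1(v=18,ok=F), TRANSFORM:-, EMIT:-] out:-; in:-
Tick 3: [PARSE:P2(v=6,ok=F), VALIDATE:-, TRANSFORM:P1(v=0,ok=F), EMIT:-] out:-; in:P2
Tick 4: [PARSE:-, VALIDATE:P2(v=6,ok=F), TRANSFORM:-, EMIT:P1(v=0,ok=F)] out:-; in:-
Tick 5: [PARSE:P3(v=17,ok=F), VALIDATE:-, TRANSFORM:P2(v=0,ok=F), EMIT:-] out:P1(v=0); in:P3
At end of tick 5: ['P3', '-', 'P2', '-']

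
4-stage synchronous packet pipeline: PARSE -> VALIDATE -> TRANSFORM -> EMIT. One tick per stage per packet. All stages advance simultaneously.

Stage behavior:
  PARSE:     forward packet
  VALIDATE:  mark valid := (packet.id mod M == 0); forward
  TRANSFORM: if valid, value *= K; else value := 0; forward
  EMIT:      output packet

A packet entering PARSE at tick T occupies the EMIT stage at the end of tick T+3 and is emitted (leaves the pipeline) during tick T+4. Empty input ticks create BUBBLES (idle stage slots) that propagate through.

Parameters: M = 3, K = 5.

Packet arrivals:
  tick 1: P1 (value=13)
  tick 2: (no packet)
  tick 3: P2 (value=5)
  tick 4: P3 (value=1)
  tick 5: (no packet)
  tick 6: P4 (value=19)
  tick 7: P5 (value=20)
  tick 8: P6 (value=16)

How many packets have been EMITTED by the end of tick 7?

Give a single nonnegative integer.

Tick 1: [PARSE:P1(v=13,ok=F), VALIDATE:-, TRANSFORM:-, EMIT:-] out:-; in:P1
Tick 2: [PARSE:-, VALIDATE:P1(v=13,ok=F), TRANSFORM:-, EMIT:-] out:-; in:-
Tick 3: [PARSE:P2(v=5,ok=F), VALIDATE:-, TRANSFORM:P1(v=0,ok=F), EMIT:-] out:-; in:P2
Tick 4: [PARSE:P3(v=1,ok=F), VALIDATE:P2(v=5,ok=F), TRANSFORM:-, EMIT:P1(v=0,ok=F)] out:-; in:P3
Tick 5: [PARSE:-, VALIDATE:P3(v=1,ok=T), TRANSFORM:P2(v=0,ok=F), EMIT:-] out:P1(v=0); in:-
Tick 6: [PARSE:P4(v=19,ok=F), VALIDATE:-, TRANSFORM:P3(v=5,ok=T), EMIT:P2(v=0,ok=F)] out:-; in:P4
Tick 7: [PARSE:P5(v=20,ok=F), VALIDATE:P4(v=19,ok=F), TRANSFORM:-, EMIT:P3(v=5,ok=T)] out:P2(v=0); in:P5
Emitted by tick 7: ['P1', 'P2']

Answer: 2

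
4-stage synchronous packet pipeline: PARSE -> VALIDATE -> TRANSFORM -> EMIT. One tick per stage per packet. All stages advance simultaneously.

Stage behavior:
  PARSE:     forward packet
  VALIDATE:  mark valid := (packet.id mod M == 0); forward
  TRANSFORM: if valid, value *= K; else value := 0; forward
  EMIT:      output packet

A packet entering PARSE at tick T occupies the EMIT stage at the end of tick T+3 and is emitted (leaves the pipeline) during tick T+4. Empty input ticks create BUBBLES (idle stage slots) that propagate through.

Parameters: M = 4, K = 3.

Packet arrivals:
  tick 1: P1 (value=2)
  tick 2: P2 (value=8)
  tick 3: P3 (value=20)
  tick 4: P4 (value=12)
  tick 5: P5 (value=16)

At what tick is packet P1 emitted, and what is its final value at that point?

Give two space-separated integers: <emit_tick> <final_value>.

Tick 1: [PARSE:P1(v=2,ok=F), VALIDATE:-, TRANSFORM:-, EMIT:-] out:-; in:P1
Tick 2: [PARSE:P2(v=8,ok=F), VALIDATE:P1(v=2,ok=F), TRANSFORM:-, EMIT:-] out:-; in:P2
Tick 3: [PARSE:P3(v=20,ok=F), VALIDATE:P2(v=8,ok=F), TRANSFORM:P1(v=0,ok=F), EMIT:-] out:-; in:P3
Tick 4: [PARSE:P4(v=12,ok=F), VALIDATE:P3(v=20,ok=F), TRANSFORM:P2(v=0,ok=F), EMIT:P1(v=0,ok=F)] out:-; in:P4
Tick 5: [PARSE:P5(v=16,ok=F), VALIDATE:P4(v=12,ok=T), TRANSFORM:P3(v=0,ok=F), EMIT:P2(v=0,ok=F)] out:P1(v=0); in:P5
Tick 6: [PARSE:-, VALIDATE:P5(v=16,ok=F), TRANSFORM:P4(v=36,ok=T), EMIT:P3(v=0,ok=F)] out:P2(v=0); in:-
Tick 7: [PARSE:-, VALIDATE:-, TRANSFORM:P5(v=0,ok=F), EMIT:P4(v=36,ok=T)] out:P3(v=0); in:-
Tick 8: [PARSE:-, VALIDATE:-, TRANSFORM:-, EMIT:P5(v=0,ok=F)] out:P4(v=36); in:-
Tick 9: [PARSE:-, VALIDATE:-, TRANSFORM:-, EMIT:-] out:P5(v=0); in:-
P1: arrives tick 1, valid=False (id=1, id%4=1), emit tick 5, final value 0

Answer: 5 0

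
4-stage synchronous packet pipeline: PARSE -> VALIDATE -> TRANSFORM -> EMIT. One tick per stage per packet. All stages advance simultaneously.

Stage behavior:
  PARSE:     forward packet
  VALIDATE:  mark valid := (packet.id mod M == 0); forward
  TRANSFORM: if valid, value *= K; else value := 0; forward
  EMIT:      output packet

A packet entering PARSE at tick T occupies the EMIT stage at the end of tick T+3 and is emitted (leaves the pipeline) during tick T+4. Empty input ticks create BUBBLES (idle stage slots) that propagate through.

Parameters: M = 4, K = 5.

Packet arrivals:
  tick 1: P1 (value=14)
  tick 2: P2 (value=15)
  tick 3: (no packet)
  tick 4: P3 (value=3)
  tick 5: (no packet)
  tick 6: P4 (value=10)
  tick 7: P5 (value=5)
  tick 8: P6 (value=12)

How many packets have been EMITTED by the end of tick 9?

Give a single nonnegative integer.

Tick 1: [PARSE:P1(v=14,ok=F), VALIDATE:-, TRANSFORM:-, EMIT:-] out:-; in:P1
Tick 2: [PARSE:P2(v=15,ok=F), VALIDATE:P1(v=14,ok=F), TRANSFORM:-, EMIT:-] out:-; in:P2
Tick 3: [PARSE:-, VALIDATE:P2(v=15,ok=F), TRANSFORM:P1(v=0,ok=F), EMIT:-] out:-; in:-
Tick 4: [PARSE:P3(v=3,ok=F), VALIDATE:-, TRANSFORM:P2(v=0,ok=F), EMIT:P1(v=0,ok=F)] out:-; in:P3
Tick 5: [PARSE:-, VALIDATE:P3(v=3,ok=F), TRANSFORM:-, EMIT:P2(v=0,ok=F)] out:P1(v=0); in:-
Tick 6: [PARSE:P4(v=10,ok=F), VALIDATE:-, TRANSFORM:P3(v=0,ok=F), EMIT:-] out:P2(v=0); in:P4
Tick 7: [PARSE:P5(v=5,ok=F), VALIDATE:P4(v=10,ok=T), TRANSFORM:-, EMIT:P3(v=0,ok=F)] out:-; in:P5
Tick 8: [PARSE:P6(v=12,ok=F), VALIDATE:P5(v=5,ok=F), TRANSFORM:P4(v=50,ok=T), EMIT:-] out:P3(v=0); in:P6
Tick 9: [PARSE:-, VALIDATE:P6(v=12,ok=F), TRANSFORM:P5(v=0,ok=F), EMIT:P4(v=50,ok=T)] out:-; in:-
Emitted by tick 9: ['P1', 'P2', 'P3']

Answer: 3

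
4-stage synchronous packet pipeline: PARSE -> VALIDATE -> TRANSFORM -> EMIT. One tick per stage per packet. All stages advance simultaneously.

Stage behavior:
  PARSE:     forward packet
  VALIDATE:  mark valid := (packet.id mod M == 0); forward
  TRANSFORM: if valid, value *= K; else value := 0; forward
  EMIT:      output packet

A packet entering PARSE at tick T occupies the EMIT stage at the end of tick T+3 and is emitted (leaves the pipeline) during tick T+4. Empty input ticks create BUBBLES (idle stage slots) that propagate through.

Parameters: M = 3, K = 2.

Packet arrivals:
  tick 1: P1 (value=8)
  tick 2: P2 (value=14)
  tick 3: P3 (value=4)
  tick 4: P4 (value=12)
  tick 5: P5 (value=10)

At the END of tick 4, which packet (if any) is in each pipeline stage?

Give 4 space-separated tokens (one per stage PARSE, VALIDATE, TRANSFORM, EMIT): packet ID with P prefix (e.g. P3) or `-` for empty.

Answer: P4 P3 P2 P1

Derivation:
Tick 1: [PARSE:P1(v=8,ok=F), VALIDATE:-, TRANSFORM:-, EMIT:-] out:-; in:P1
Tick 2: [PARSE:P2(v=14,ok=F), VALIDATE:P1(v=8,ok=F), TRANSFORM:-, EMIT:-] out:-; in:P2
Tick 3: [PARSE:P3(v=4,ok=F), VALIDATE:P2(v=14,ok=F), TRANSFORM:P1(v=0,ok=F), EMIT:-] out:-; in:P3
Tick 4: [PARSE:P4(v=12,ok=F), VALIDATE:P3(v=4,ok=T), TRANSFORM:P2(v=0,ok=F), EMIT:P1(v=0,ok=F)] out:-; in:P4
At end of tick 4: ['P4', 'P3', 'P2', 'P1']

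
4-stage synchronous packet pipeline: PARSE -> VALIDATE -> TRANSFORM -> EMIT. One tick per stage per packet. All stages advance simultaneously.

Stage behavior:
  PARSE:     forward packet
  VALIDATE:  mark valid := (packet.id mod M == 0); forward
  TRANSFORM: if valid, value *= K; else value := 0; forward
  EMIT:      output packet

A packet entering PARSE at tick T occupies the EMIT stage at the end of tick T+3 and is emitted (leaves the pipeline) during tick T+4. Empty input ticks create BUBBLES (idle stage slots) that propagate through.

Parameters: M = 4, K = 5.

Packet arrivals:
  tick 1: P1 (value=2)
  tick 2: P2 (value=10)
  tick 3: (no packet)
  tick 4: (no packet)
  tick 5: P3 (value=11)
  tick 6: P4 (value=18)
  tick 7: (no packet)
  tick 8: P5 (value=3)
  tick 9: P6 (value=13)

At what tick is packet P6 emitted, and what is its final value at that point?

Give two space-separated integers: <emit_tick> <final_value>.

Answer: 13 0

Derivation:
Tick 1: [PARSE:P1(v=2,ok=F), VALIDATE:-, TRANSFORM:-, EMIT:-] out:-; in:P1
Tick 2: [PARSE:P2(v=10,ok=F), VALIDATE:P1(v=2,ok=F), TRANSFORM:-, EMIT:-] out:-; in:P2
Tick 3: [PARSE:-, VALIDATE:P2(v=10,ok=F), TRANSFORM:P1(v=0,ok=F), EMIT:-] out:-; in:-
Tick 4: [PARSE:-, VALIDATE:-, TRANSFORM:P2(v=0,ok=F), EMIT:P1(v=0,ok=F)] out:-; in:-
Tick 5: [PARSE:P3(v=11,ok=F), VALIDATE:-, TRANSFORM:-, EMIT:P2(v=0,ok=F)] out:P1(v=0); in:P3
Tick 6: [PARSE:P4(v=18,ok=F), VALIDATE:P3(v=11,ok=F), TRANSFORM:-, EMIT:-] out:P2(v=0); in:P4
Tick 7: [PARSE:-, VALIDATE:P4(v=18,ok=T), TRANSFORM:P3(v=0,ok=F), EMIT:-] out:-; in:-
Tick 8: [PARSE:P5(v=3,ok=F), VALIDATE:-, TRANSFORM:P4(v=90,ok=T), EMIT:P3(v=0,ok=F)] out:-; in:P5
Tick 9: [PARSE:P6(v=13,ok=F), VALIDATE:P5(v=3,ok=F), TRANSFORM:-, EMIT:P4(v=90,ok=T)] out:P3(v=0); in:P6
Tick 10: [PARSE:-, VALIDATE:P6(v=13,ok=F), TRANSFORM:P5(v=0,ok=F), EMIT:-] out:P4(v=90); in:-
Tick 11: [PARSE:-, VALIDATE:-, TRANSFORM:P6(v=0,ok=F), EMIT:P5(v=0,ok=F)] out:-; in:-
Tick 12: [PARSE:-, VALIDATE:-, TRANSFORM:-, EMIT:P6(v=0,ok=F)] out:P5(v=0); in:-
Tick 13: [PARSE:-, VALIDATE:-, TRANSFORM:-, EMIT:-] out:P6(v=0); in:-
P6: arrives tick 9, valid=False (id=6, id%4=2), emit tick 13, final value 0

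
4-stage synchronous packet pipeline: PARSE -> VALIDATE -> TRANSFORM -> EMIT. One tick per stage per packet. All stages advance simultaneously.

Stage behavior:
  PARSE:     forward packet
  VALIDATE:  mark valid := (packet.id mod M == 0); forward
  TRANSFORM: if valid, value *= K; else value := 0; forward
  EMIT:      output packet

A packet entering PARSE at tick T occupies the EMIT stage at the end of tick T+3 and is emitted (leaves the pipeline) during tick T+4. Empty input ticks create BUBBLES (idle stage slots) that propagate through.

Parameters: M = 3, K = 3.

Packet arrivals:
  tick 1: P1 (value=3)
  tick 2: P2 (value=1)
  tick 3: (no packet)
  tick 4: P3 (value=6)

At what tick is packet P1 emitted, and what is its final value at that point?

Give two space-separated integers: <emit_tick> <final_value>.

Tick 1: [PARSE:P1(v=3,ok=F), VALIDATE:-, TRANSFORM:-, EMIT:-] out:-; in:P1
Tick 2: [PARSE:P2(v=1,ok=F), VALIDATE:P1(v=3,ok=F), TRANSFORM:-, EMIT:-] out:-; in:P2
Tick 3: [PARSE:-, VALIDATE:P2(v=1,ok=F), TRANSFORM:P1(v=0,ok=F), EMIT:-] out:-; in:-
Tick 4: [PARSE:P3(v=6,ok=F), VALIDATE:-, TRANSFORM:P2(v=0,ok=F), EMIT:P1(v=0,ok=F)] out:-; in:P3
Tick 5: [PARSE:-, VALIDATE:P3(v=6,ok=T), TRANSFORM:-, EMIT:P2(v=0,ok=F)] out:P1(v=0); in:-
Tick 6: [PARSE:-, VALIDATE:-, TRANSFORM:P3(v=18,ok=T), EMIT:-] out:P2(v=0); in:-
Tick 7: [PARSE:-, VALIDATE:-, TRANSFORM:-, EMIT:P3(v=18,ok=T)] out:-; in:-
Tick 8: [PARSE:-, VALIDATE:-, TRANSFORM:-, EMIT:-] out:P3(v=18); in:-
P1: arrives tick 1, valid=False (id=1, id%3=1), emit tick 5, final value 0

Answer: 5 0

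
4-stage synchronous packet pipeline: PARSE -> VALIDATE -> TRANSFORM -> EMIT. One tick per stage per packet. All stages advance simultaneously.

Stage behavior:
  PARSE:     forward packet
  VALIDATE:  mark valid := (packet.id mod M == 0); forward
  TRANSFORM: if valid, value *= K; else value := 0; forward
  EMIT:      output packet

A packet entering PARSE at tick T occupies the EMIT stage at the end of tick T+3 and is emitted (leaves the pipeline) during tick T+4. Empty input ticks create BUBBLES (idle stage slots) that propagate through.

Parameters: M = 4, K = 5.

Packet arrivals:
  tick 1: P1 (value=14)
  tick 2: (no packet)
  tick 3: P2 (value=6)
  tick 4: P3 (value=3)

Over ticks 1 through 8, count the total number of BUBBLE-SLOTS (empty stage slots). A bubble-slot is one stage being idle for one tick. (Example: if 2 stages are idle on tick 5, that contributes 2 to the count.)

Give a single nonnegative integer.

Answer: 20

Derivation:
Tick 1: [PARSE:P1(v=14,ok=F), VALIDATE:-, TRANSFORM:-, EMIT:-] out:-; bubbles=3
Tick 2: [PARSE:-, VALIDATE:P1(v=14,ok=F), TRANSFORM:-, EMIT:-] out:-; bubbles=3
Tick 3: [PARSE:P2(v=6,ok=F), VALIDATE:-, TRANSFORM:P1(v=0,ok=F), EMIT:-] out:-; bubbles=2
Tick 4: [PARSE:P3(v=3,ok=F), VALIDATE:P2(v=6,ok=F), TRANSFORM:-, EMIT:P1(v=0,ok=F)] out:-; bubbles=1
Tick 5: [PARSE:-, VALIDATE:P3(v=3,ok=F), TRANSFORM:P2(v=0,ok=F), EMIT:-] out:P1(v=0); bubbles=2
Tick 6: [PARSE:-, VALIDATE:-, TRANSFORM:P3(v=0,ok=F), EMIT:P2(v=0,ok=F)] out:-; bubbles=2
Tick 7: [PARSE:-, VALIDATE:-, TRANSFORM:-, EMIT:P3(v=0,ok=F)] out:P2(v=0); bubbles=3
Tick 8: [PARSE:-, VALIDATE:-, TRANSFORM:-, EMIT:-] out:P3(v=0); bubbles=4
Total bubble-slots: 20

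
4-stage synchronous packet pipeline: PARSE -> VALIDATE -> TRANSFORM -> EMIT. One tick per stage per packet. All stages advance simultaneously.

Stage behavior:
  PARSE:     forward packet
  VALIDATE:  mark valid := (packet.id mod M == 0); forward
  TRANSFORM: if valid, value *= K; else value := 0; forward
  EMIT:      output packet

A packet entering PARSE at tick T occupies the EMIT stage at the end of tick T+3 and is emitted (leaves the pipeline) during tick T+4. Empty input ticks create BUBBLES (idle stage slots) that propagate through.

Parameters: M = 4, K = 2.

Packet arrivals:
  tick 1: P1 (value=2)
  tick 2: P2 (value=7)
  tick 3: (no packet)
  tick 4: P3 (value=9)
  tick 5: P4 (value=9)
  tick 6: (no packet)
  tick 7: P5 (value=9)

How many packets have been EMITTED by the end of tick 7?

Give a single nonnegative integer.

Tick 1: [PARSE:P1(v=2,ok=F), VALIDATE:-, TRANSFORM:-, EMIT:-] out:-; in:P1
Tick 2: [PARSE:P2(v=7,ok=F), VALIDATE:P1(v=2,ok=F), TRANSFORM:-, EMIT:-] out:-; in:P2
Tick 3: [PARSE:-, VALIDATE:P2(v=7,ok=F), TRANSFORM:P1(v=0,ok=F), EMIT:-] out:-; in:-
Tick 4: [PARSE:P3(v=9,ok=F), VALIDATE:-, TRANSFORM:P2(v=0,ok=F), EMIT:P1(v=0,ok=F)] out:-; in:P3
Tick 5: [PARSE:P4(v=9,ok=F), VALIDATE:P3(v=9,ok=F), TRANSFORM:-, EMIT:P2(v=0,ok=F)] out:P1(v=0); in:P4
Tick 6: [PARSE:-, VALIDATE:P4(v=9,ok=T), TRANSFORM:P3(v=0,ok=F), EMIT:-] out:P2(v=0); in:-
Tick 7: [PARSE:P5(v=9,ok=F), VALIDATE:-, TRANSFORM:P4(v=18,ok=T), EMIT:P3(v=0,ok=F)] out:-; in:P5
Emitted by tick 7: ['P1', 'P2']

Answer: 2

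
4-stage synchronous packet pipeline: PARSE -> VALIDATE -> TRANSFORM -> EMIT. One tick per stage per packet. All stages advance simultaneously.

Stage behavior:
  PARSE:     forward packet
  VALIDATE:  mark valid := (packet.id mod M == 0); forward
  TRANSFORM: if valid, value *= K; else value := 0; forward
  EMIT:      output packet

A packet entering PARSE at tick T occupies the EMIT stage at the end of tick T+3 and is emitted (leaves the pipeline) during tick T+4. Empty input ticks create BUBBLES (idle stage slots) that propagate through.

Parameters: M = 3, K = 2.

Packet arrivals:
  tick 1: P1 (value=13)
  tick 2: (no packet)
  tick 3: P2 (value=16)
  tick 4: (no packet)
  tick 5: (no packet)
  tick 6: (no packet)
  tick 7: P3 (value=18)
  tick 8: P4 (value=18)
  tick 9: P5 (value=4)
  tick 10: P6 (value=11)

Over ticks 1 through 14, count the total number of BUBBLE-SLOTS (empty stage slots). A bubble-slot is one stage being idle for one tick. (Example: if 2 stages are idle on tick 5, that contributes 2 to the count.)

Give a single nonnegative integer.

Answer: 32

Derivation:
Tick 1: [PARSE:P1(v=13,ok=F), VALIDATE:-, TRANSFORM:-, EMIT:-] out:-; bubbles=3
Tick 2: [PARSE:-, VALIDATE:P1(v=13,ok=F), TRANSFORM:-, EMIT:-] out:-; bubbles=3
Tick 3: [PARSE:P2(v=16,ok=F), VALIDATE:-, TRANSFORM:P1(v=0,ok=F), EMIT:-] out:-; bubbles=2
Tick 4: [PARSE:-, VALIDATE:P2(v=16,ok=F), TRANSFORM:-, EMIT:P1(v=0,ok=F)] out:-; bubbles=2
Tick 5: [PARSE:-, VALIDATE:-, TRANSFORM:P2(v=0,ok=F), EMIT:-] out:P1(v=0); bubbles=3
Tick 6: [PARSE:-, VALIDATE:-, TRANSFORM:-, EMIT:P2(v=0,ok=F)] out:-; bubbles=3
Tick 7: [PARSE:P3(v=18,ok=F), VALIDATE:-, TRANSFORM:-, EMIT:-] out:P2(v=0); bubbles=3
Tick 8: [PARSE:P4(v=18,ok=F), VALIDATE:P3(v=18,ok=T), TRANSFORM:-, EMIT:-] out:-; bubbles=2
Tick 9: [PARSE:P5(v=4,ok=F), VALIDATE:P4(v=18,ok=F), TRANSFORM:P3(v=36,ok=T), EMIT:-] out:-; bubbles=1
Tick 10: [PARSE:P6(v=11,ok=F), VALIDATE:P5(v=4,ok=F), TRANSFORM:P4(v=0,ok=F), EMIT:P3(v=36,ok=T)] out:-; bubbles=0
Tick 11: [PARSE:-, VALIDATE:P6(v=11,ok=T), TRANSFORM:P5(v=0,ok=F), EMIT:P4(v=0,ok=F)] out:P3(v=36); bubbles=1
Tick 12: [PARSE:-, VALIDATE:-, TRANSFORM:P6(v=22,ok=T), EMIT:P5(v=0,ok=F)] out:P4(v=0); bubbles=2
Tick 13: [PARSE:-, VALIDATE:-, TRANSFORM:-, EMIT:P6(v=22,ok=T)] out:P5(v=0); bubbles=3
Tick 14: [PARSE:-, VALIDATE:-, TRANSFORM:-, EMIT:-] out:P6(v=22); bubbles=4
Total bubble-slots: 32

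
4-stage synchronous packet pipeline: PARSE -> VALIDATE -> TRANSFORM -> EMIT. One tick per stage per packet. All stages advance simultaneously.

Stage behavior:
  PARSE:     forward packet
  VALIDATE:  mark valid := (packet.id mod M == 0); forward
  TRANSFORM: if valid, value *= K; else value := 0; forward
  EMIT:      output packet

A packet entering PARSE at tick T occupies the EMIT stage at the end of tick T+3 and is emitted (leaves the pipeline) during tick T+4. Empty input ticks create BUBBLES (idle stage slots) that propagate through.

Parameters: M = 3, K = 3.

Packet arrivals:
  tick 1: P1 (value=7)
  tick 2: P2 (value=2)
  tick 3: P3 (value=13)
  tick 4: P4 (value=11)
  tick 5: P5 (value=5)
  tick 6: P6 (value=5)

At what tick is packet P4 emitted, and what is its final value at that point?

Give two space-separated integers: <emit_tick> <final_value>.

Answer: 8 0

Derivation:
Tick 1: [PARSE:P1(v=7,ok=F), VALIDATE:-, TRANSFORM:-, EMIT:-] out:-; in:P1
Tick 2: [PARSE:P2(v=2,ok=F), VALIDATE:P1(v=7,ok=F), TRANSFORM:-, EMIT:-] out:-; in:P2
Tick 3: [PARSE:P3(v=13,ok=F), VALIDATE:P2(v=2,ok=F), TRANSFORM:P1(v=0,ok=F), EMIT:-] out:-; in:P3
Tick 4: [PARSE:P4(v=11,ok=F), VALIDATE:P3(v=13,ok=T), TRANSFORM:P2(v=0,ok=F), EMIT:P1(v=0,ok=F)] out:-; in:P4
Tick 5: [PARSE:P5(v=5,ok=F), VALIDATE:P4(v=11,ok=F), TRANSFORM:P3(v=39,ok=T), EMIT:P2(v=0,ok=F)] out:P1(v=0); in:P5
Tick 6: [PARSE:P6(v=5,ok=F), VALIDATE:P5(v=5,ok=F), TRANSFORM:P4(v=0,ok=F), EMIT:P3(v=39,ok=T)] out:P2(v=0); in:P6
Tick 7: [PARSE:-, VALIDATE:P6(v=5,ok=T), TRANSFORM:P5(v=0,ok=F), EMIT:P4(v=0,ok=F)] out:P3(v=39); in:-
Tick 8: [PARSE:-, VALIDATE:-, TRANSFORM:P6(v=15,ok=T), EMIT:P5(v=0,ok=F)] out:P4(v=0); in:-
Tick 9: [PARSE:-, VALIDATE:-, TRANSFORM:-, EMIT:P6(v=15,ok=T)] out:P5(v=0); in:-
Tick 10: [PARSE:-, VALIDATE:-, TRANSFORM:-, EMIT:-] out:P6(v=15); in:-
P4: arrives tick 4, valid=False (id=4, id%3=1), emit tick 8, final value 0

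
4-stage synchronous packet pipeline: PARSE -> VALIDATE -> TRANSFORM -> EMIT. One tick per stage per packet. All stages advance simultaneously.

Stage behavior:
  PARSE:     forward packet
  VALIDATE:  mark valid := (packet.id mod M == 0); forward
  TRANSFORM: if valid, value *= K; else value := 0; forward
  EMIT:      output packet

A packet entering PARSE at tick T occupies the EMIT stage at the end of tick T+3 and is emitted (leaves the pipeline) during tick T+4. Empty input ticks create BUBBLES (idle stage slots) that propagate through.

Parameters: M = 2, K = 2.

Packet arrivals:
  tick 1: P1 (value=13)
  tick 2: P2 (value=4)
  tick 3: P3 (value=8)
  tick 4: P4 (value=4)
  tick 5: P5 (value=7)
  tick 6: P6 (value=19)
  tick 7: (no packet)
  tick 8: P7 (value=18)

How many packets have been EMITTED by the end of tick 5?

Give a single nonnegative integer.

Answer: 1

Derivation:
Tick 1: [PARSE:P1(v=13,ok=F), VALIDATE:-, TRANSFORM:-, EMIT:-] out:-; in:P1
Tick 2: [PARSE:P2(v=4,ok=F), VALIDATE:P1(v=13,ok=F), TRANSFORM:-, EMIT:-] out:-; in:P2
Tick 3: [PARSE:P3(v=8,ok=F), VALIDATE:P2(v=4,ok=T), TRANSFORM:P1(v=0,ok=F), EMIT:-] out:-; in:P3
Tick 4: [PARSE:P4(v=4,ok=F), VALIDATE:P3(v=8,ok=F), TRANSFORM:P2(v=8,ok=T), EMIT:P1(v=0,ok=F)] out:-; in:P4
Tick 5: [PARSE:P5(v=7,ok=F), VALIDATE:P4(v=4,ok=T), TRANSFORM:P3(v=0,ok=F), EMIT:P2(v=8,ok=T)] out:P1(v=0); in:P5
Emitted by tick 5: ['P1']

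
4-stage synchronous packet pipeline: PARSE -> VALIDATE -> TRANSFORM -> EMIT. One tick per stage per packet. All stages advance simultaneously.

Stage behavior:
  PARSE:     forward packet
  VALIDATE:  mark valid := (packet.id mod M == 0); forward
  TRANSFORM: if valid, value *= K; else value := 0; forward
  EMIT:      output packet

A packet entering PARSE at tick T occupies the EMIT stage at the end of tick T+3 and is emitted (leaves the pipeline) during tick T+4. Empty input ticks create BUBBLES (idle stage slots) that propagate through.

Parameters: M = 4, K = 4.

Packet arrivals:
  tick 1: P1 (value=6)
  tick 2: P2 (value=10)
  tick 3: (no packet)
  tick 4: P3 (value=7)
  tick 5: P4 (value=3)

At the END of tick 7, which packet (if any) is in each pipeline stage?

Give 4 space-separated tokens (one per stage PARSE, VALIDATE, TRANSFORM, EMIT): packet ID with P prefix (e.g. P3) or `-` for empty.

Tick 1: [PARSE:P1(v=6,ok=F), VALIDATE:-, TRANSFORM:-, EMIT:-] out:-; in:P1
Tick 2: [PARSE:P2(v=10,ok=F), VALIDATE:P1(v=6,ok=F), TRANSFORM:-, EMIT:-] out:-; in:P2
Tick 3: [PARSE:-, VALIDATE:P2(v=10,ok=F), TRANSFORM:P1(v=0,ok=F), EMIT:-] out:-; in:-
Tick 4: [PARSE:P3(v=7,ok=F), VALIDATE:-, TRANSFORM:P2(v=0,ok=F), EMIT:P1(v=0,ok=F)] out:-; in:P3
Tick 5: [PARSE:P4(v=3,ok=F), VALIDATE:P3(v=7,ok=F), TRANSFORM:-, EMIT:P2(v=0,ok=F)] out:P1(v=0); in:P4
Tick 6: [PARSE:-, VALIDATE:P4(v=3,ok=T), TRANSFORM:P3(v=0,ok=F), EMIT:-] out:P2(v=0); in:-
Tick 7: [PARSE:-, VALIDATE:-, TRANSFORM:P4(v=12,ok=T), EMIT:P3(v=0,ok=F)] out:-; in:-
At end of tick 7: ['-', '-', 'P4', 'P3']

Answer: - - P4 P3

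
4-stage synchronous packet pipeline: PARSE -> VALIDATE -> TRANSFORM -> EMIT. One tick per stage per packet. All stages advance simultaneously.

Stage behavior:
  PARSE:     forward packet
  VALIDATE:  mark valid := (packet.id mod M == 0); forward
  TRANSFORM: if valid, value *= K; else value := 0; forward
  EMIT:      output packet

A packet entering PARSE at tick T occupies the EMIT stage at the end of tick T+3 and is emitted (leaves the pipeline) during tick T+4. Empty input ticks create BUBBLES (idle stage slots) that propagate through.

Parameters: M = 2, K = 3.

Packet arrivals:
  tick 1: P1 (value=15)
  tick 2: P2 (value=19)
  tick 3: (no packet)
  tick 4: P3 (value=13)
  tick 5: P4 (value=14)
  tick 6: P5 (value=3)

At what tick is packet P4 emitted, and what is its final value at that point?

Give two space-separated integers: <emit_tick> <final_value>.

Tick 1: [PARSE:P1(v=15,ok=F), VALIDATE:-, TRANSFORM:-, EMIT:-] out:-; in:P1
Tick 2: [PARSE:P2(v=19,ok=F), VALIDATE:P1(v=15,ok=F), TRANSFORM:-, EMIT:-] out:-; in:P2
Tick 3: [PARSE:-, VALIDATE:P2(v=19,ok=T), TRANSFORM:P1(v=0,ok=F), EMIT:-] out:-; in:-
Tick 4: [PARSE:P3(v=13,ok=F), VALIDATE:-, TRANSFORM:P2(v=57,ok=T), EMIT:P1(v=0,ok=F)] out:-; in:P3
Tick 5: [PARSE:P4(v=14,ok=F), VALIDATE:P3(v=13,ok=F), TRANSFORM:-, EMIT:P2(v=57,ok=T)] out:P1(v=0); in:P4
Tick 6: [PARSE:P5(v=3,ok=F), VALIDATE:P4(v=14,ok=T), TRANSFORM:P3(v=0,ok=F), EMIT:-] out:P2(v=57); in:P5
Tick 7: [PARSE:-, VALIDATE:P5(v=3,ok=F), TRANSFORM:P4(v=42,ok=T), EMIT:P3(v=0,ok=F)] out:-; in:-
Tick 8: [PARSE:-, VALIDATE:-, TRANSFORM:P5(v=0,ok=F), EMIT:P4(v=42,ok=T)] out:P3(v=0); in:-
Tick 9: [PARSE:-, VALIDATE:-, TRANSFORM:-, EMIT:P5(v=0,ok=F)] out:P4(v=42); in:-
Tick 10: [PARSE:-, VALIDATE:-, TRANSFORM:-, EMIT:-] out:P5(v=0); in:-
P4: arrives tick 5, valid=True (id=4, id%2=0), emit tick 9, final value 42

Answer: 9 42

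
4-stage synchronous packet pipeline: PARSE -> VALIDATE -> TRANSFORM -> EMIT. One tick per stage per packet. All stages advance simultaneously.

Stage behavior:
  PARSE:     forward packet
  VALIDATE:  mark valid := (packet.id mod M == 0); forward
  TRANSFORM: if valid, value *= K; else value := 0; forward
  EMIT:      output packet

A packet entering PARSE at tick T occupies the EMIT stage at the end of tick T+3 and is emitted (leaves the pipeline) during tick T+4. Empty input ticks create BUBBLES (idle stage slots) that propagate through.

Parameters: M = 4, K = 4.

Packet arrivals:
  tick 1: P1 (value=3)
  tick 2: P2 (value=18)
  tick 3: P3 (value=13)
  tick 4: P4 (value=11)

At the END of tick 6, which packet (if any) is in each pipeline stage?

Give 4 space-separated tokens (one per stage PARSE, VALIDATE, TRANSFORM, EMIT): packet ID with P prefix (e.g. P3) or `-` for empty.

Answer: - - P4 P3

Derivation:
Tick 1: [PARSE:P1(v=3,ok=F), VALIDATE:-, TRANSFORM:-, EMIT:-] out:-; in:P1
Tick 2: [PARSE:P2(v=18,ok=F), VALIDATE:P1(v=3,ok=F), TRANSFORM:-, EMIT:-] out:-; in:P2
Tick 3: [PARSE:P3(v=13,ok=F), VALIDATE:P2(v=18,ok=F), TRANSFORM:P1(v=0,ok=F), EMIT:-] out:-; in:P3
Tick 4: [PARSE:P4(v=11,ok=F), VALIDATE:P3(v=13,ok=F), TRANSFORM:P2(v=0,ok=F), EMIT:P1(v=0,ok=F)] out:-; in:P4
Tick 5: [PARSE:-, VALIDATE:P4(v=11,ok=T), TRANSFORM:P3(v=0,ok=F), EMIT:P2(v=0,ok=F)] out:P1(v=0); in:-
Tick 6: [PARSE:-, VALIDATE:-, TRANSFORM:P4(v=44,ok=T), EMIT:P3(v=0,ok=F)] out:P2(v=0); in:-
At end of tick 6: ['-', '-', 'P4', 'P3']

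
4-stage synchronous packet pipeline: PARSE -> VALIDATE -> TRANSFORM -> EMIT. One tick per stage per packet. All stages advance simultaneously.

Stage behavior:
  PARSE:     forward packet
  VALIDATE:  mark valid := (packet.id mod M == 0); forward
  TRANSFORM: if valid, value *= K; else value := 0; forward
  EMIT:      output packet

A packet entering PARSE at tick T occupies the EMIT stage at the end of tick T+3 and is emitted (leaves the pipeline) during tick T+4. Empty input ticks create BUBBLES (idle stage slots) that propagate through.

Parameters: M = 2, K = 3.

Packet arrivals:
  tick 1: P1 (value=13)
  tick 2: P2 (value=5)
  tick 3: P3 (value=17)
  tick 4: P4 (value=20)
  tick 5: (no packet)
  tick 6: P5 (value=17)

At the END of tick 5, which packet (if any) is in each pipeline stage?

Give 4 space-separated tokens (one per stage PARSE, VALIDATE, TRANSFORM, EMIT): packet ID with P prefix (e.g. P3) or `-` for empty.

Tick 1: [PARSE:P1(v=13,ok=F), VALIDATE:-, TRANSFORM:-, EMIT:-] out:-; in:P1
Tick 2: [PARSE:P2(v=5,ok=F), VALIDATE:P1(v=13,ok=F), TRANSFORM:-, EMIT:-] out:-; in:P2
Tick 3: [PARSE:P3(v=17,ok=F), VALIDATE:P2(v=5,ok=T), TRANSFORM:P1(v=0,ok=F), EMIT:-] out:-; in:P3
Tick 4: [PARSE:P4(v=20,ok=F), VALIDATE:P3(v=17,ok=F), TRANSFORM:P2(v=15,ok=T), EMIT:P1(v=0,ok=F)] out:-; in:P4
Tick 5: [PARSE:-, VALIDATE:P4(v=20,ok=T), TRANSFORM:P3(v=0,ok=F), EMIT:P2(v=15,ok=T)] out:P1(v=0); in:-
At end of tick 5: ['-', 'P4', 'P3', 'P2']

Answer: - P4 P3 P2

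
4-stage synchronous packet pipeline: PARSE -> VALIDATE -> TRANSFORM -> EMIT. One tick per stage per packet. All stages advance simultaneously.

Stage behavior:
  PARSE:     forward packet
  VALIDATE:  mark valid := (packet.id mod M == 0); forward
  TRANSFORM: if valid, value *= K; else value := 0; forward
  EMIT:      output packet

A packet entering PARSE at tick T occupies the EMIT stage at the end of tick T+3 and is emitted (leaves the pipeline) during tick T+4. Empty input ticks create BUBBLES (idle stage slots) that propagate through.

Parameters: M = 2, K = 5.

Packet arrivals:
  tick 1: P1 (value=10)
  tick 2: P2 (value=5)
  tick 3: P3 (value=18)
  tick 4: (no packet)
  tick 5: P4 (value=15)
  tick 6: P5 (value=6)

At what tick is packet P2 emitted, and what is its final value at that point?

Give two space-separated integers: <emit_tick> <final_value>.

Answer: 6 25

Derivation:
Tick 1: [PARSE:P1(v=10,ok=F), VALIDATE:-, TRANSFORM:-, EMIT:-] out:-; in:P1
Tick 2: [PARSE:P2(v=5,ok=F), VALIDATE:P1(v=10,ok=F), TRANSFORM:-, EMIT:-] out:-; in:P2
Tick 3: [PARSE:P3(v=18,ok=F), VALIDATE:P2(v=5,ok=T), TRANSFORM:P1(v=0,ok=F), EMIT:-] out:-; in:P3
Tick 4: [PARSE:-, VALIDATE:P3(v=18,ok=F), TRANSFORM:P2(v=25,ok=T), EMIT:P1(v=0,ok=F)] out:-; in:-
Tick 5: [PARSE:P4(v=15,ok=F), VALIDATE:-, TRANSFORM:P3(v=0,ok=F), EMIT:P2(v=25,ok=T)] out:P1(v=0); in:P4
Tick 6: [PARSE:P5(v=6,ok=F), VALIDATE:P4(v=15,ok=T), TRANSFORM:-, EMIT:P3(v=0,ok=F)] out:P2(v=25); in:P5
Tick 7: [PARSE:-, VALIDATE:P5(v=6,ok=F), TRANSFORM:P4(v=75,ok=T), EMIT:-] out:P3(v=0); in:-
Tick 8: [PARSE:-, VALIDATE:-, TRANSFORM:P5(v=0,ok=F), EMIT:P4(v=75,ok=T)] out:-; in:-
Tick 9: [PARSE:-, VALIDATE:-, TRANSFORM:-, EMIT:P5(v=0,ok=F)] out:P4(v=75); in:-
Tick 10: [PARSE:-, VALIDATE:-, TRANSFORM:-, EMIT:-] out:P5(v=0); in:-
P2: arrives tick 2, valid=True (id=2, id%2=0), emit tick 6, final value 25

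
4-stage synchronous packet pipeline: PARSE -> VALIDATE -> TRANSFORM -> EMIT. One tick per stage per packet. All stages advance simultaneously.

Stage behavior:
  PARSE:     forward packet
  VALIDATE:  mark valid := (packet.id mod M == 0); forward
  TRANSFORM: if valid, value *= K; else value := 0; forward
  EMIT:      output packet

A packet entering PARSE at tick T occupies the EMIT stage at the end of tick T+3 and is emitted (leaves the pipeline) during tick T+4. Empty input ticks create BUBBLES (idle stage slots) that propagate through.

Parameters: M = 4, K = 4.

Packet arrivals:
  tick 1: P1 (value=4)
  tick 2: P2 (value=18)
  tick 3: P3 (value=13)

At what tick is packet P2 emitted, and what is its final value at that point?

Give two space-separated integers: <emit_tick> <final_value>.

Tick 1: [PARSE:P1(v=4,ok=F), VALIDATE:-, TRANSFORM:-, EMIT:-] out:-; in:P1
Tick 2: [PARSE:P2(v=18,ok=F), VALIDATE:P1(v=4,ok=F), TRANSFORM:-, EMIT:-] out:-; in:P2
Tick 3: [PARSE:P3(v=13,ok=F), VALIDATE:P2(v=18,ok=F), TRANSFORM:P1(v=0,ok=F), EMIT:-] out:-; in:P3
Tick 4: [PARSE:-, VALIDATE:P3(v=13,ok=F), TRANSFORM:P2(v=0,ok=F), EMIT:P1(v=0,ok=F)] out:-; in:-
Tick 5: [PARSE:-, VALIDATE:-, TRANSFORM:P3(v=0,ok=F), EMIT:P2(v=0,ok=F)] out:P1(v=0); in:-
Tick 6: [PARSE:-, VALIDATE:-, TRANSFORM:-, EMIT:P3(v=0,ok=F)] out:P2(v=0); in:-
Tick 7: [PARSE:-, VALIDATE:-, TRANSFORM:-, EMIT:-] out:P3(v=0); in:-
P2: arrives tick 2, valid=False (id=2, id%4=2), emit tick 6, final value 0

Answer: 6 0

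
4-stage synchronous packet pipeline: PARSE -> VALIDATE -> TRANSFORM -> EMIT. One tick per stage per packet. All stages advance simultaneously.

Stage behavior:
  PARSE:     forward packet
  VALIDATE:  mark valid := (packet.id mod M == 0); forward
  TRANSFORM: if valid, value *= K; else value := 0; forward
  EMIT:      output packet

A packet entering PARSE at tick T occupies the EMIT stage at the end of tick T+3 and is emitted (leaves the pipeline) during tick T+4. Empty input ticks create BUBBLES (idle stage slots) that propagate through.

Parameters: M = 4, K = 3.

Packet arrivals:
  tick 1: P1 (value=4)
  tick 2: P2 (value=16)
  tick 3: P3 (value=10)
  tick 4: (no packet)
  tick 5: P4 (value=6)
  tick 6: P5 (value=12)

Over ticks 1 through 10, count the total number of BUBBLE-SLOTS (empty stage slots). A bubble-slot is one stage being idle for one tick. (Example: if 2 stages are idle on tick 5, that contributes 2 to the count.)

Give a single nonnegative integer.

Answer: 20

Derivation:
Tick 1: [PARSE:P1(v=4,ok=F), VALIDATE:-, TRANSFORM:-, EMIT:-] out:-; bubbles=3
Tick 2: [PARSE:P2(v=16,ok=F), VALIDATE:P1(v=4,ok=F), TRANSFORM:-, EMIT:-] out:-; bubbles=2
Tick 3: [PARSE:P3(v=10,ok=F), VALIDATE:P2(v=16,ok=F), TRANSFORM:P1(v=0,ok=F), EMIT:-] out:-; bubbles=1
Tick 4: [PARSE:-, VALIDATE:P3(v=10,ok=F), TRANSFORM:P2(v=0,ok=F), EMIT:P1(v=0,ok=F)] out:-; bubbles=1
Tick 5: [PARSE:P4(v=6,ok=F), VALIDATE:-, TRANSFORM:P3(v=0,ok=F), EMIT:P2(v=0,ok=F)] out:P1(v=0); bubbles=1
Tick 6: [PARSE:P5(v=12,ok=F), VALIDATE:P4(v=6,ok=T), TRANSFORM:-, EMIT:P3(v=0,ok=F)] out:P2(v=0); bubbles=1
Tick 7: [PARSE:-, VALIDATE:P5(v=12,ok=F), TRANSFORM:P4(v=18,ok=T), EMIT:-] out:P3(v=0); bubbles=2
Tick 8: [PARSE:-, VALIDATE:-, TRANSFORM:P5(v=0,ok=F), EMIT:P4(v=18,ok=T)] out:-; bubbles=2
Tick 9: [PARSE:-, VALIDATE:-, TRANSFORM:-, EMIT:P5(v=0,ok=F)] out:P4(v=18); bubbles=3
Tick 10: [PARSE:-, VALIDATE:-, TRANSFORM:-, EMIT:-] out:P5(v=0); bubbles=4
Total bubble-slots: 20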